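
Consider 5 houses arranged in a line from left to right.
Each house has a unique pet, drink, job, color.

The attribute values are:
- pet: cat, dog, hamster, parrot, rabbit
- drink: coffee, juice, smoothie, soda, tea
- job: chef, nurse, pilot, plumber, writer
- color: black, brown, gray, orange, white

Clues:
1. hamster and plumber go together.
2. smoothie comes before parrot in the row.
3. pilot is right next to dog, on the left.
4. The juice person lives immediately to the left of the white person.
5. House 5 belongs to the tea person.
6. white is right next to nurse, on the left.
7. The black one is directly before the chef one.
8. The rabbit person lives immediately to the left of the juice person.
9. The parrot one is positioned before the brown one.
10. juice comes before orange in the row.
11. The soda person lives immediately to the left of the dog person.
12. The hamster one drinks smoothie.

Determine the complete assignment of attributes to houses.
Solution:

House | Pet | Drink | Job | Color
---------------------------------
  1   | rabbit | soda | pilot | black
  2   | dog | juice | chef | gray
  3   | hamster | smoothie | plumber | white
  4   | parrot | coffee | nurse | orange
  5   | cat | tea | writer | brown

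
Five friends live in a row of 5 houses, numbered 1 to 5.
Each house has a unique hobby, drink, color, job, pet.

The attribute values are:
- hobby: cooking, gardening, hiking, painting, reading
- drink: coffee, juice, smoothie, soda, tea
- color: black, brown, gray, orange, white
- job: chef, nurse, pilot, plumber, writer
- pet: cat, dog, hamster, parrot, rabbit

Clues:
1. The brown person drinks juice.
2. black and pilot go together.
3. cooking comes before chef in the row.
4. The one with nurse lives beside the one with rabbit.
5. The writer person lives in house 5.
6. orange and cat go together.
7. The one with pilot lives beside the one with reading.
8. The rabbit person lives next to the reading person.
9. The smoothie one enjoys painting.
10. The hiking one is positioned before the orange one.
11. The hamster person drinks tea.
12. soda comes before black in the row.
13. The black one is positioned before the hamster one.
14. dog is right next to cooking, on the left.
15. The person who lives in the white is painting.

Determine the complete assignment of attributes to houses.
Solution:

House | Hobby | Drink | Color | Job | Pet
-----------------------------------------
  1   | hiking | juice | brown | plumber | dog
  2   | cooking | soda | orange | nurse | cat
  3   | gardening | coffee | black | pilot | rabbit
  4   | reading | tea | gray | chef | hamster
  5   | painting | smoothie | white | writer | parrot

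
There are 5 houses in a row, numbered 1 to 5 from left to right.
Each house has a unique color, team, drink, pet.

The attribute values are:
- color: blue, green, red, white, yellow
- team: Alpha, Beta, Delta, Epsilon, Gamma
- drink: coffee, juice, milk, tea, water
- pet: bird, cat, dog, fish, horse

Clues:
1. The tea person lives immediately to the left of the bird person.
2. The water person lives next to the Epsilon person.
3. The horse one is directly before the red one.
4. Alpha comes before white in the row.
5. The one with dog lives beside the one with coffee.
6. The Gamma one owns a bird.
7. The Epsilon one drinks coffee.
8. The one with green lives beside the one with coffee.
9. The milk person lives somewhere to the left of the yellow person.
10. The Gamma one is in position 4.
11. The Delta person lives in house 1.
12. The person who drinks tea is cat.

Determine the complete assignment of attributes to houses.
Solution:

House | Color | Team | Drink | Pet
----------------------------------
  1   | green | Delta | water | dog
  2   | blue | Epsilon | coffee | horse
  3   | red | Alpha | tea | cat
  4   | white | Gamma | milk | bird
  5   | yellow | Beta | juice | fish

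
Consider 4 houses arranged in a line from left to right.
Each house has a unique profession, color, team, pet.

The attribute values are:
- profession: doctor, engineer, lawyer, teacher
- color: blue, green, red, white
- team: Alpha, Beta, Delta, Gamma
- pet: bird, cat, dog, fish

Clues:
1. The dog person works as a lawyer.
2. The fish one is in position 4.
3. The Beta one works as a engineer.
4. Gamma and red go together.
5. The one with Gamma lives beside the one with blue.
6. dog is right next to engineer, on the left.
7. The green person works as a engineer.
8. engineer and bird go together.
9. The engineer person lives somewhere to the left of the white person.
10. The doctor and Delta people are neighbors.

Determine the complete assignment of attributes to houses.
Solution:

House | Profession | Color | Team | Pet
---------------------------------------
  1   | doctor | red | Gamma | cat
  2   | lawyer | blue | Delta | dog
  3   | engineer | green | Beta | bird
  4   | teacher | white | Alpha | fish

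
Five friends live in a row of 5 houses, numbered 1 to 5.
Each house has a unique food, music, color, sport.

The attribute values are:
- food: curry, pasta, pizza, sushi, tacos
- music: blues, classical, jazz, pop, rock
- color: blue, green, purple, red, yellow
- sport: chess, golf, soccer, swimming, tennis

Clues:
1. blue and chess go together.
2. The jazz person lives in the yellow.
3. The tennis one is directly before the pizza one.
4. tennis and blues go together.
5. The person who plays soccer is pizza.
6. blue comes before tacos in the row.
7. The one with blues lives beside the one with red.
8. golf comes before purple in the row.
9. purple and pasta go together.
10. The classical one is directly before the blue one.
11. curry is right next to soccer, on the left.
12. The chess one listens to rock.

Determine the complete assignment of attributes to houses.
Solution:

House | Food | Music | Color | Sport
------------------------------------
  1   | curry | blues | green | tennis
  2   | pizza | classical | red | soccer
  3   | sushi | rock | blue | chess
  4   | tacos | jazz | yellow | golf
  5   | pasta | pop | purple | swimming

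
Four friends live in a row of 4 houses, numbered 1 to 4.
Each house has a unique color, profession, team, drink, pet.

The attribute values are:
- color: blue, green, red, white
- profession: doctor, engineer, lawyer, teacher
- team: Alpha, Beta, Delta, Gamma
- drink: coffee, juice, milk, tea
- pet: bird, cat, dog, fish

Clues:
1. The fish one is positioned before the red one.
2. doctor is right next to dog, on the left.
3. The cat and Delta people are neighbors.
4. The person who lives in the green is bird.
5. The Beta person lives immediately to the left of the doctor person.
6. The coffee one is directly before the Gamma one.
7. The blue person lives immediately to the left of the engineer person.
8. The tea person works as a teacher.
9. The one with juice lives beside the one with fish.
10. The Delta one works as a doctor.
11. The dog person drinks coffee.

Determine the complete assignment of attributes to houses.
Solution:

House | Color | Profession | Team | Drink | Pet
-----------------------------------------------
  1   | white | lawyer | Beta | juice | cat
  2   | blue | doctor | Delta | milk | fish
  3   | red | engineer | Alpha | coffee | dog
  4   | green | teacher | Gamma | tea | bird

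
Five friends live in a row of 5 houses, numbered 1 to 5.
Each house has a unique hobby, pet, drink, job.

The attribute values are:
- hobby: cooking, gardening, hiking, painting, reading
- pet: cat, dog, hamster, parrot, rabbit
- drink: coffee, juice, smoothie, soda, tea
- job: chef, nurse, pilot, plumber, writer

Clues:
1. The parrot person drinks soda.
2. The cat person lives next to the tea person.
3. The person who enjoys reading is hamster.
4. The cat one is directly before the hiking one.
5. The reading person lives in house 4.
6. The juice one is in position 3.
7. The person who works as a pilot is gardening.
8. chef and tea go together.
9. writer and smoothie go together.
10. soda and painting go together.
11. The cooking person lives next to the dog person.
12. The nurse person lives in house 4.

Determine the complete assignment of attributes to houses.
Solution:

House | Hobby | Pet | Drink | Job
---------------------------------
  1   | cooking | cat | smoothie | writer
  2   | hiking | dog | tea | chef
  3   | gardening | rabbit | juice | pilot
  4   | reading | hamster | coffee | nurse
  5   | painting | parrot | soda | plumber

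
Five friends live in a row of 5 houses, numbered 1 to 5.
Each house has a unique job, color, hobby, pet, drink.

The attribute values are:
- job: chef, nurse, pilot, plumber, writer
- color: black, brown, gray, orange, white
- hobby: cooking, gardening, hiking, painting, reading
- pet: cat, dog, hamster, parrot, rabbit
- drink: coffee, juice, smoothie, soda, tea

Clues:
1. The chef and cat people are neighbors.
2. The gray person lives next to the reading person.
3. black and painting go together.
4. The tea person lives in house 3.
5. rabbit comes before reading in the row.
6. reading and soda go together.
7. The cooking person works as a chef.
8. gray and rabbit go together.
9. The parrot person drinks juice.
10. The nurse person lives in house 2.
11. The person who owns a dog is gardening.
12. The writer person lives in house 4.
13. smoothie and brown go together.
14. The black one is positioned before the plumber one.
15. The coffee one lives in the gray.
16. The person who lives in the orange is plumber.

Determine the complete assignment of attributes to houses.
Solution:

House | Job | Color | Hobby | Pet | Drink
-----------------------------------------
  1   | chef | gray | cooking | rabbit | coffee
  2   | nurse | white | reading | cat | soda
  3   | pilot | black | painting | hamster | tea
  4   | writer | brown | gardening | dog | smoothie
  5   | plumber | orange | hiking | parrot | juice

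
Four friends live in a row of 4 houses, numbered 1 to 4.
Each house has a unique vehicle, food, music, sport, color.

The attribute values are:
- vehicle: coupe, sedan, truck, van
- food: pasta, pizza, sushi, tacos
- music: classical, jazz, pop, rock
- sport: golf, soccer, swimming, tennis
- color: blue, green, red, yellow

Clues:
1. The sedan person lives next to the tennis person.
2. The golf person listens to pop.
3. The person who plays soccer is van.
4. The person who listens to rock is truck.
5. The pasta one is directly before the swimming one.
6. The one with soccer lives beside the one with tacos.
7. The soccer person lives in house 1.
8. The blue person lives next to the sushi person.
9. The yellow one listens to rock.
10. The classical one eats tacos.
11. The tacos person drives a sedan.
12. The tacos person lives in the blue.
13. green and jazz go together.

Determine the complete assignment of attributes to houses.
Solution:

House | Vehicle | Food | Music | Sport | Color
----------------------------------------------
  1   | van | pasta | jazz | soccer | green
  2   | sedan | tacos | classical | swimming | blue
  3   | truck | sushi | rock | tennis | yellow
  4   | coupe | pizza | pop | golf | red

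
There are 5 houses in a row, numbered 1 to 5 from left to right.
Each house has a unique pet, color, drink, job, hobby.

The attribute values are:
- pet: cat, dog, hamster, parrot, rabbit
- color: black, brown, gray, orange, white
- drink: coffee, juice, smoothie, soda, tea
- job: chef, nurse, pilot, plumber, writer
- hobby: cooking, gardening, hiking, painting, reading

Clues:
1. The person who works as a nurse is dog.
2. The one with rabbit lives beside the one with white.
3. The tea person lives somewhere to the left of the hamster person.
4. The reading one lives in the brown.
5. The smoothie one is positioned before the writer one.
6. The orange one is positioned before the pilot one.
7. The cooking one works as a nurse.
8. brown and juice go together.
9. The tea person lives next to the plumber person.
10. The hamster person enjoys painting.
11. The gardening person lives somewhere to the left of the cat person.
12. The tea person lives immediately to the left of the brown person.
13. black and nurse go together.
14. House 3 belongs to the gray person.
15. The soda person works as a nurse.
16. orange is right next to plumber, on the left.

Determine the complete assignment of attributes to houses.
Solution:

House | Pet | Color | Drink | Job | Hobby
-----------------------------------------
  1   | parrot | orange | tea | chef | gardening
  2   | cat | brown | juice | plumber | reading
  3   | rabbit | gray | smoothie | pilot | hiking
  4   | hamster | white | coffee | writer | painting
  5   | dog | black | soda | nurse | cooking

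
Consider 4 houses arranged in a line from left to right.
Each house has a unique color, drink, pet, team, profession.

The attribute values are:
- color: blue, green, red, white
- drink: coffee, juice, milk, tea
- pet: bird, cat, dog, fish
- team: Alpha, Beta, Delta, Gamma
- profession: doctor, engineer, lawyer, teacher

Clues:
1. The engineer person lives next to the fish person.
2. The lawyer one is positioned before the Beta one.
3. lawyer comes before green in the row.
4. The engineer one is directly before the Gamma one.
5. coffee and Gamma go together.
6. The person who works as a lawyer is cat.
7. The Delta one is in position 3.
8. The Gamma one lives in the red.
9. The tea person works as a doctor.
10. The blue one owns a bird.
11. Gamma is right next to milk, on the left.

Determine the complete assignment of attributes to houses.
Solution:

House | Color | Drink | Pet | Team | Profession
-----------------------------------------------
  1   | blue | juice | bird | Alpha | engineer
  2   | red | coffee | fish | Gamma | teacher
  3   | white | milk | cat | Delta | lawyer
  4   | green | tea | dog | Beta | doctor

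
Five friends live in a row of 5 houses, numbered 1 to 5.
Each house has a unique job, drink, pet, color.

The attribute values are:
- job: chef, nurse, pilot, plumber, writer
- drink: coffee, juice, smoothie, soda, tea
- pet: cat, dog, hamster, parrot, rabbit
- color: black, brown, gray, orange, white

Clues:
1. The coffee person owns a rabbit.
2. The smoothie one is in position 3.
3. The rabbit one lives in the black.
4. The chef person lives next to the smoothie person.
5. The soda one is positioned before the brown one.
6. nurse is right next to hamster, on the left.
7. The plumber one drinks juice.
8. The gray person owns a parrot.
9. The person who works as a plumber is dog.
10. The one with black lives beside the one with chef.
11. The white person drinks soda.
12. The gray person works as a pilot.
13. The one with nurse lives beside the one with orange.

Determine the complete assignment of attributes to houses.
Solution:

House | Job | Drink | Pet | Color
---------------------------------
  1   | nurse | coffee | rabbit | black
  2   | chef | tea | hamster | orange
  3   | pilot | smoothie | parrot | gray
  4   | writer | soda | cat | white
  5   | plumber | juice | dog | brown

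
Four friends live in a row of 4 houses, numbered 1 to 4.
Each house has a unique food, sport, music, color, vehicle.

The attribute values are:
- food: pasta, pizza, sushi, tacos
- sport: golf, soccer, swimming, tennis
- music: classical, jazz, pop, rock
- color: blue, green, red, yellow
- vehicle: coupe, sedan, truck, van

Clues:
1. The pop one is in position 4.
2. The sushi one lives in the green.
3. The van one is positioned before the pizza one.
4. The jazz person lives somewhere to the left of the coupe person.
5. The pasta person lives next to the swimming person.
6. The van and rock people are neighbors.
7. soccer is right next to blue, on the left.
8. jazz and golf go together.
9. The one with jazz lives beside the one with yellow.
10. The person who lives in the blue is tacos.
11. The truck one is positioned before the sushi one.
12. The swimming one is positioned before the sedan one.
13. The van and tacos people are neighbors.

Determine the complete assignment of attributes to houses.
Solution:

House | Food | Sport | Music | Color | Vehicle
----------------------------------------------
  1   | pasta | soccer | classical | red | van
  2   | tacos | swimming | rock | blue | truck
  3   | sushi | golf | jazz | green | sedan
  4   | pizza | tennis | pop | yellow | coupe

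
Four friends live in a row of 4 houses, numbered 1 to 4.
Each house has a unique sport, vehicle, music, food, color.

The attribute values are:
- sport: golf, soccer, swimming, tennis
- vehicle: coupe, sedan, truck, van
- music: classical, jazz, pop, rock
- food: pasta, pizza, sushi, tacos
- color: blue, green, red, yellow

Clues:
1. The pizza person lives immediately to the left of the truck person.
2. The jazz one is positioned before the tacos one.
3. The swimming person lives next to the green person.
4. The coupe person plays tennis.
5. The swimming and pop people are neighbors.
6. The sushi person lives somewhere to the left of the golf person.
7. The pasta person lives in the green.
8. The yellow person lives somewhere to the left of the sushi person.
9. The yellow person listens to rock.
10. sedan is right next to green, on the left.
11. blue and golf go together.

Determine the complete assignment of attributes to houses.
Solution:

House | Sport | Vehicle | Music | Food | Color
----------------------------------------------
  1   | swimming | sedan | rock | pizza | yellow
  2   | soccer | truck | pop | pasta | green
  3   | tennis | coupe | jazz | sushi | red
  4   | golf | van | classical | tacos | blue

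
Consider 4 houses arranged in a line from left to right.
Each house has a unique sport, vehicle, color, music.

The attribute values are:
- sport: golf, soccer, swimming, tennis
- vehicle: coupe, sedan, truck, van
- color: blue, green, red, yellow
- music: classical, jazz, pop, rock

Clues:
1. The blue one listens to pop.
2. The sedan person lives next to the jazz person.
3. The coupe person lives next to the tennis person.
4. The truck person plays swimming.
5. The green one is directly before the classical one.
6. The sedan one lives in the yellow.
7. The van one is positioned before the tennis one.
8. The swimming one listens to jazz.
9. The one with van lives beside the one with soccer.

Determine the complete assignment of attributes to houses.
Solution:

House | Sport | Vehicle | Color | Music
---------------------------------------
  1   | golf | van | blue | pop
  2   | soccer | coupe | green | rock
  3   | tennis | sedan | yellow | classical
  4   | swimming | truck | red | jazz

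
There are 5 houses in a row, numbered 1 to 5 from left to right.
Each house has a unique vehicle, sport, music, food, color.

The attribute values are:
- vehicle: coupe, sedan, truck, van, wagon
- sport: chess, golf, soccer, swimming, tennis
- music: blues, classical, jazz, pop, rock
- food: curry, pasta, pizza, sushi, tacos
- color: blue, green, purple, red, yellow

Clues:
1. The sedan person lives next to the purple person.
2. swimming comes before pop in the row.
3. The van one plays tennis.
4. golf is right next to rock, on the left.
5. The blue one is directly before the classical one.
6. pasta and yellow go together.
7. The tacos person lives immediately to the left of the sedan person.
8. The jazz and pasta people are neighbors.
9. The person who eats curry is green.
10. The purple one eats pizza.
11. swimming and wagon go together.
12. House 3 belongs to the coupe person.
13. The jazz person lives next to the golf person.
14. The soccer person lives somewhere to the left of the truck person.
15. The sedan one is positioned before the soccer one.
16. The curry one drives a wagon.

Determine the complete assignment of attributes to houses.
Solution:

House | Vehicle | Sport | Music | Food | Color
----------------------------------------------
  1   | van | tennis | jazz | tacos | blue
  2   | sedan | golf | classical | pasta | yellow
  3   | coupe | soccer | rock | pizza | purple
  4   | wagon | swimming | blues | curry | green
  5   | truck | chess | pop | sushi | red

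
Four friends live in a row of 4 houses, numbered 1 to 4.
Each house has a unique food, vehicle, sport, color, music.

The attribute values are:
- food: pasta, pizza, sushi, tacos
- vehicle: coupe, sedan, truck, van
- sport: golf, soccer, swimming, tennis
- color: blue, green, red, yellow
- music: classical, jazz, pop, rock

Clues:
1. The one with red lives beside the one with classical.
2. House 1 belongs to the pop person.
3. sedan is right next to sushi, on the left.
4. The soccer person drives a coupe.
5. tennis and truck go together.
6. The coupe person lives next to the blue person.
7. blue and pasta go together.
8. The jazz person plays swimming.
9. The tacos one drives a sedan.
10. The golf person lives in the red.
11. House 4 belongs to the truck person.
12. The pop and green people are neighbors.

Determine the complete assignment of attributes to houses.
Solution:

House | Food | Vehicle | Sport | Color | Music
----------------------------------------------
  1   | tacos | sedan | golf | red | pop
  2   | sushi | coupe | soccer | green | classical
  3   | pasta | van | swimming | blue | jazz
  4   | pizza | truck | tennis | yellow | rock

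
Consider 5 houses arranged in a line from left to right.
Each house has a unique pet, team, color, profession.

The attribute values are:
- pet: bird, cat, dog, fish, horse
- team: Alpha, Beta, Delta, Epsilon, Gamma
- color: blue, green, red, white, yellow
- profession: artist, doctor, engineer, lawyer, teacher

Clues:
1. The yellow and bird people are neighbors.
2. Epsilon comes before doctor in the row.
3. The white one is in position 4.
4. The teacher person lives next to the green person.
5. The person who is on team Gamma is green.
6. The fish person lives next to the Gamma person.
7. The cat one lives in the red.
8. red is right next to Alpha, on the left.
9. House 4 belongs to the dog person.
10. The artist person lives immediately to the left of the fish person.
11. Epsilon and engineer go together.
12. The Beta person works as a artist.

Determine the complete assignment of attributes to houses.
Solution:

House | Pet | Team | Color | Profession
---------------------------------------
  1   | cat | Beta | red | artist
  2   | fish | Alpha | yellow | teacher
  3   | bird | Gamma | green | lawyer
  4   | dog | Epsilon | white | engineer
  5   | horse | Delta | blue | doctor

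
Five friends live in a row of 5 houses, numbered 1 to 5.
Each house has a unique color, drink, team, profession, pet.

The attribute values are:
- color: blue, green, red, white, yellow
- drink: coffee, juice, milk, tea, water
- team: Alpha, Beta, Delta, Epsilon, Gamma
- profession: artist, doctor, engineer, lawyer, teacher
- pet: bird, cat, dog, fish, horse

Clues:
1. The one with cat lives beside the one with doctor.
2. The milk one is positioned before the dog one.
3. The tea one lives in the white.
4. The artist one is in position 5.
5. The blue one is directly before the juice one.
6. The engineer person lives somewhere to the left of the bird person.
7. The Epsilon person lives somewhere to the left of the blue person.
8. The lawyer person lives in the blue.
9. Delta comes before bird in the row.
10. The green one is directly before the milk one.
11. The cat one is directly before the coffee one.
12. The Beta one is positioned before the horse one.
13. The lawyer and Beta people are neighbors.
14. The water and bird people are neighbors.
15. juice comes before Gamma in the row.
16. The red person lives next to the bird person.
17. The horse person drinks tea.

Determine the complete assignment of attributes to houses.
Solution:

House | Color | Drink | Team | Profession | Pet
-----------------------------------------------
  1   | red | water | Delta | engineer | cat
  2   | green | coffee | Epsilon | doctor | bird
  3   | blue | milk | Alpha | lawyer | fish
  4   | yellow | juice | Beta | teacher | dog
  5   | white | tea | Gamma | artist | horse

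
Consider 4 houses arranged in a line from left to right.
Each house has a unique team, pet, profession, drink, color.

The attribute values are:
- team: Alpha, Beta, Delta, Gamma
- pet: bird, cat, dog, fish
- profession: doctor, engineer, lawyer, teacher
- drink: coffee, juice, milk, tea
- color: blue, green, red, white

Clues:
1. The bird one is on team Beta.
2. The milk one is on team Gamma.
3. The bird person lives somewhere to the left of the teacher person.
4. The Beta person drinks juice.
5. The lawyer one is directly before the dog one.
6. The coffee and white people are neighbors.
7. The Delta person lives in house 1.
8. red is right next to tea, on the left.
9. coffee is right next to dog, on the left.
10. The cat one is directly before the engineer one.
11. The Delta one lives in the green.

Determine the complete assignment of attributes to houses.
Solution:

House | Team | Pet | Profession | Drink | Color
-----------------------------------------------
  1   | Delta | cat | lawyer | coffee | green
  2   | Gamma | dog | engineer | milk | white
  3   | Beta | bird | doctor | juice | red
  4   | Alpha | fish | teacher | tea | blue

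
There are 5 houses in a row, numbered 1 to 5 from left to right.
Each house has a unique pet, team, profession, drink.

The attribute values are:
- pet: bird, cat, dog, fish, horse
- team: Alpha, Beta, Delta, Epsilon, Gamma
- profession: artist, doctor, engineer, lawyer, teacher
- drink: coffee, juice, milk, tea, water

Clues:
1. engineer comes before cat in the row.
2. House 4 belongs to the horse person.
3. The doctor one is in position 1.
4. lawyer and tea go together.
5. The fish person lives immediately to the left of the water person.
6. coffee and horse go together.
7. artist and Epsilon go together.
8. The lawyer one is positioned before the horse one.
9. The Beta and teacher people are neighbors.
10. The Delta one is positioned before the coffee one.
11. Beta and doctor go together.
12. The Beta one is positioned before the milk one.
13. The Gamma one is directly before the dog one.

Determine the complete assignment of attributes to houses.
Solution:

House | Pet | Team | Profession | Drink
---------------------------------------
  1   | fish | Beta | doctor | juice
  2   | bird | Gamma | teacher | water
  3   | dog | Delta | lawyer | tea
  4   | horse | Alpha | engineer | coffee
  5   | cat | Epsilon | artist | milk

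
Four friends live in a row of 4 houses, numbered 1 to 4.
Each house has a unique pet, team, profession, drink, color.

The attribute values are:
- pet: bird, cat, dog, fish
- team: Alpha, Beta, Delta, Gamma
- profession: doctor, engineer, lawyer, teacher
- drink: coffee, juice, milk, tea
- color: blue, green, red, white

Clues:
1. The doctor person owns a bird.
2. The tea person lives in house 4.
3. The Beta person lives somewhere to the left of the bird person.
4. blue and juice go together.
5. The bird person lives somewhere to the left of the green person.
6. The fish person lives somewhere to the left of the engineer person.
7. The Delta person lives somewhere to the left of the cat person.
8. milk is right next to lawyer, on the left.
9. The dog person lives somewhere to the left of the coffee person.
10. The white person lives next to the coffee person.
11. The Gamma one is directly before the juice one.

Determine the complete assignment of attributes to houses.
Solution:

House | Pet | Team | Profession | Drink | Color
-----------------------------------------------
  1   | dog | Beta | teacher | milk | white
  2   | fish | Gamma | lawyer | coffee | red
  3   | bird | Delta | doctor | juice | blue
  4   | cat | Alpha | engineer | tea | green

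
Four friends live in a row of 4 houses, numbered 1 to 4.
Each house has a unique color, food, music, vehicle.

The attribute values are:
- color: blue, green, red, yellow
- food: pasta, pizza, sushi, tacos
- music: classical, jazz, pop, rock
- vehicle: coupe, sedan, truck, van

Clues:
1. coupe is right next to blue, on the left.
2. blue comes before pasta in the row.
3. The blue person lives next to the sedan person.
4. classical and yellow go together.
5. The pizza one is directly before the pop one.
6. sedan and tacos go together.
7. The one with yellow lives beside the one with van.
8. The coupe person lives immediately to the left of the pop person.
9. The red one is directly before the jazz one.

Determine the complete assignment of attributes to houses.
Solution:

House | Color | Food | Music | Vehicle
--------------------------------------
  1   | yellow | pizza | classical | coupe
  2   | blue | sushi | pop | van
  3   | red | tacos | rock | sedan
  4   | green | pasta | jazz | truck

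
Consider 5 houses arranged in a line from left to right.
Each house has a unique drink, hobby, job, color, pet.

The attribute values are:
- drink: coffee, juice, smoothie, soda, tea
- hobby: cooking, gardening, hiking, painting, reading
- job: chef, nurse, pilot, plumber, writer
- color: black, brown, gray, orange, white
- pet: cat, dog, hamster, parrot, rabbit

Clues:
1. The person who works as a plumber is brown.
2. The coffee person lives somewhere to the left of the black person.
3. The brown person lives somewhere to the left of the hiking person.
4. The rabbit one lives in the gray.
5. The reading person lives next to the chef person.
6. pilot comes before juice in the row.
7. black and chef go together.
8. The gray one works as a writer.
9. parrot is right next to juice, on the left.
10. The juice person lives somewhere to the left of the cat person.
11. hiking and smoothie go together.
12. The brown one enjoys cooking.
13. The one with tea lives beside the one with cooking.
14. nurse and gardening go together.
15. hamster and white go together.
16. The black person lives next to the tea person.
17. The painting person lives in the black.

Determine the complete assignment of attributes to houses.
Solution:

House | Drink | Hobby | Job | Color | Pet
-----------------------------------------
  1   | coffee | reading | pilot | orange | parrot
  2   | juice | painting | chef | black | dog
  3   | tea | gardening | nurse | white | hamster
  4   | soda | cooking | plumber | brown | cat
  5   | smoothie | hiking | writer | gray | rabbit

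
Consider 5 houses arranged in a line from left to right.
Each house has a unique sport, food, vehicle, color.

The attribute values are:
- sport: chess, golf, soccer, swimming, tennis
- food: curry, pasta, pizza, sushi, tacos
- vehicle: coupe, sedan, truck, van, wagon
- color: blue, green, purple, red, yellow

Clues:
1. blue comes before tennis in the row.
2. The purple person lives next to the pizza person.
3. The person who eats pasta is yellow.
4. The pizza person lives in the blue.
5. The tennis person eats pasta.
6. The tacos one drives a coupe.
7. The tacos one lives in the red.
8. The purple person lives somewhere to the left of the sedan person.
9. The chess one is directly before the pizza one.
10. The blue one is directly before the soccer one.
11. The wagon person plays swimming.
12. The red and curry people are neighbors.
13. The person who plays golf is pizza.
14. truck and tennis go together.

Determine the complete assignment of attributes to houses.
Solution:

House | Sport | Food | Vehicle | Color
--------------------------------------
  1   | chess | sushi | van | purple
  2   | golf | pizza | sedan | blue
  3   | soccer | tacos | coupe | red
  4   | swimming | curry | wagon | green
  5   | tennis | pasta | truck | yellow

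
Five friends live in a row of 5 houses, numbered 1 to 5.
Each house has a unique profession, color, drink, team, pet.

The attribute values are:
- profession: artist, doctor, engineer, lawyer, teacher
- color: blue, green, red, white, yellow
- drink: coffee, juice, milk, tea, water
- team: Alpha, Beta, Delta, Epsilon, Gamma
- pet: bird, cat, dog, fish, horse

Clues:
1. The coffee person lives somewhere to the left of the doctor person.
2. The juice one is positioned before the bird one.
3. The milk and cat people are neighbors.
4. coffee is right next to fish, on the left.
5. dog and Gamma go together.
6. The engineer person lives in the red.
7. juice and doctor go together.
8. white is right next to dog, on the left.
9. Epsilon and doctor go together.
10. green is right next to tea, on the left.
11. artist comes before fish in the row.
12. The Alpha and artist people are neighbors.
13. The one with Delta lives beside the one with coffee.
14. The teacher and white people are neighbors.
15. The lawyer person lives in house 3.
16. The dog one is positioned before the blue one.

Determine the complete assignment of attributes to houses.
Solution:

House | Profession | Color | Drink | Team | Pet
-----------------------------------------------
  1   | teacher | green | milk | Alpha | horse
  2   | artist | white | tea | Delta | cat
  3   | lawyer | yellow | coffee | Gamma | dog
  4   | doctor | blue | juice | Epsilon | fish
  5   | engineer | red | water | Beta | bird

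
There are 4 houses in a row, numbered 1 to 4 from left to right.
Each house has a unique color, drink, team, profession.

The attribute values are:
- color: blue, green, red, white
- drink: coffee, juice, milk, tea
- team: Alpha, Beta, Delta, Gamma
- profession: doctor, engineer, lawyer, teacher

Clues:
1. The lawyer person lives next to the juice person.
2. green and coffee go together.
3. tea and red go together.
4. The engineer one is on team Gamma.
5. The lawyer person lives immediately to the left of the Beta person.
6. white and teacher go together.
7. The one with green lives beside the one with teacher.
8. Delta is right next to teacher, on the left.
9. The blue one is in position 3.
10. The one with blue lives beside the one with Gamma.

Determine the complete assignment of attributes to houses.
Solution:

House | Color | Drink | Team | Profession
-----------------------------------------
  1   | green | coffee | Delta | lawyer
  2   | white | juice | Beta | teacher
  3   | blue | milk | Alpha | doctor
  4   | red | tea | Gamma | engineer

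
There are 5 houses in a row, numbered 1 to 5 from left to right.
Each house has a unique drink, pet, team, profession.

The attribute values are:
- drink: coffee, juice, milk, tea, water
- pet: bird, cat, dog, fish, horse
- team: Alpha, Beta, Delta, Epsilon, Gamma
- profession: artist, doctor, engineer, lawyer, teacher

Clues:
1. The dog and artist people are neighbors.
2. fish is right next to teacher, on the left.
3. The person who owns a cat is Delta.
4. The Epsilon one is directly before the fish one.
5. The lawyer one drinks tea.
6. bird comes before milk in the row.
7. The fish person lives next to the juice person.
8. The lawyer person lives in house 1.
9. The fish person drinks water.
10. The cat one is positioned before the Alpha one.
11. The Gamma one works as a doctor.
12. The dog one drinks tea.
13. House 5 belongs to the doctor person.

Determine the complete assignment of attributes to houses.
Solution:

House | Drink | Pet | Team | Profession
---------------------------------------
  1   | tea | dog | Epsilon | lawyer
  2   | water | fish | Beta | artist
  3   | juice | cat | Delta | teacher
  4   | coffee | bird | Alpha | engineer
  5   | milk | horse | Gamma | doctor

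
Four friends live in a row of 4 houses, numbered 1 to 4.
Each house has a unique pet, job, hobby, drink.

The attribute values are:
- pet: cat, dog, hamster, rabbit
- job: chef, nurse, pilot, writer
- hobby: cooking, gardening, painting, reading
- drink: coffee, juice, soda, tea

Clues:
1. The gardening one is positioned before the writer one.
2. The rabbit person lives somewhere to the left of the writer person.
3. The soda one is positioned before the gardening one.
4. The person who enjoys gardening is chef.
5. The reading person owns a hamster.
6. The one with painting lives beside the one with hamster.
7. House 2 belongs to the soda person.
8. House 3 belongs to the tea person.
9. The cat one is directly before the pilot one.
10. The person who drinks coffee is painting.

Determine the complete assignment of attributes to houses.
Solution:

House | Pet | Job | Hobby | Drink
---------------------------------
  1   | cat | nurse | painting | coffee
  2   | hamster | pilot | reading | soda
  3   | rabbit | chef | gardening | tea
  4   | dog | writer | cooking | juice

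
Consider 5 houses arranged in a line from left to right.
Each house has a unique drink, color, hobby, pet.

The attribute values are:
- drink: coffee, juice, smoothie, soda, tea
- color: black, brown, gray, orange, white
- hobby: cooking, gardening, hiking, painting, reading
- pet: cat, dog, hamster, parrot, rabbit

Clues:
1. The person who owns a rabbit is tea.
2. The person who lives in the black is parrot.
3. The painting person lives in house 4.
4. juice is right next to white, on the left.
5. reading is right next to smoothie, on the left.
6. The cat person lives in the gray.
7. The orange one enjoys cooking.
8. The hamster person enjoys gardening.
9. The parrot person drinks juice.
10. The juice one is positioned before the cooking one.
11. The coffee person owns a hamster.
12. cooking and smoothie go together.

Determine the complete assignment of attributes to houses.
Solution:

House | Drink | Color | Hobby | Pet
-----------------------------------
  1   | juice | black | hiking | parrot
  2   | tea | white | reading | rabbit
  3   | smoothie | orange | cooking | dog
  4   | soda | gray | painting | cat
  5   | coffee | brown | gardening | hamster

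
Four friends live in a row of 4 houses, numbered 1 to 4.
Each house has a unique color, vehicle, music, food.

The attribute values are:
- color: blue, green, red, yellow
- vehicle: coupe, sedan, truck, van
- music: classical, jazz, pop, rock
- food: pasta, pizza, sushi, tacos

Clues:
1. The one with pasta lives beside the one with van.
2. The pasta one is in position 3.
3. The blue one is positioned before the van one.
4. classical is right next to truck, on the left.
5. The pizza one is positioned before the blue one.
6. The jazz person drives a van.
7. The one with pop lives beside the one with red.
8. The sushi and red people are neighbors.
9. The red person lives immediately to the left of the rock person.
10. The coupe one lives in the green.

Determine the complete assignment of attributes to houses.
Solution:

House | Color | Vehicle | Music | Food
--------------------------------------
  1   | green | coupe | pop | sushi
  2   | red | sedan | classical | pizza
  3   | blue | truck | rock | pasta
  4   | yellow | van | jazz | tacos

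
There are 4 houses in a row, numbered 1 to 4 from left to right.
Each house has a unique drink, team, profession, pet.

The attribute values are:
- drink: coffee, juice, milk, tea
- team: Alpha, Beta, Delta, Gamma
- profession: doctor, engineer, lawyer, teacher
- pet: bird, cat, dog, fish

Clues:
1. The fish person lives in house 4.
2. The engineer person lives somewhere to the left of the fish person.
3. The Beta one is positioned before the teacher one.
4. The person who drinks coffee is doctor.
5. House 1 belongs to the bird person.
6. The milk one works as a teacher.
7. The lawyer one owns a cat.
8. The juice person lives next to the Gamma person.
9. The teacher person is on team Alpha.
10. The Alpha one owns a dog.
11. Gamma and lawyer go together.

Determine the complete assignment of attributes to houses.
Solution:

House | Drink | Team | Profession | Pet
---------------------------------------
  1   | juice | Beta | engineer | bird
  2   | tea | Gamma | lawyer | cat
  3   | milk | Alpha | teacher | dog
  4   | coffee | Delta | doctor | fish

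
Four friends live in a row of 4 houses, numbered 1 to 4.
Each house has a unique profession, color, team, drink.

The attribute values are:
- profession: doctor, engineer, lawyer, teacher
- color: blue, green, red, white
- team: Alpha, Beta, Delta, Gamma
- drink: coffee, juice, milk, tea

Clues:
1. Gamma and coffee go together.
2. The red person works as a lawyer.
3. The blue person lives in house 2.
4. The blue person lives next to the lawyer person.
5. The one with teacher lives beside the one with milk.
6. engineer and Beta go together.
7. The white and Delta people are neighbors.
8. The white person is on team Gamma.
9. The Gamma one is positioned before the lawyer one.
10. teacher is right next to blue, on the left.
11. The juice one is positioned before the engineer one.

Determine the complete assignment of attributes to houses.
Solution:

House | Profession | Color | Team | Drink
-----------------------------------------
  1   | teacher | white | Gamma | coffee
  2   | doctor | blue | Delta | milk
  3   | lawyer | red | Alpha | juice
  4   | engineer | green | Beta | tea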